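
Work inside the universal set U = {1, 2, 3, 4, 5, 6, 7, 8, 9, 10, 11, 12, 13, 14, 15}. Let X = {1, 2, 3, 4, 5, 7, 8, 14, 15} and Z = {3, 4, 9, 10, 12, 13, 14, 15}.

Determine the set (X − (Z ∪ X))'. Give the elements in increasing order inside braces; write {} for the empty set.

{1, 2, 3, 4, 5, 6, 7, 8, 9, 10, 11, 12, 13, 14, 15}

Z ∪ X = {1, 2, 3, 4, 5, 7, 8, 9, 10, 12, 13, 14, 15}
X − (Z ∪ X) = {}
(X − (Z ∪ X))' = {1, 2, 3, 4, 5, 6, 7, 8, 9, 10, 11, 12, 13, 14, 15}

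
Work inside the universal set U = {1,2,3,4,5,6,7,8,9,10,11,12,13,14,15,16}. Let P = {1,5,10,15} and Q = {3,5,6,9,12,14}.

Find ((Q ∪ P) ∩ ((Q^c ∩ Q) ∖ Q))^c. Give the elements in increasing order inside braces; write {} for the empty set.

Q ∪ P = {1,3,5,6,9,10,12,14,15}
Q^c = {1,2,4,7,8,10,11,13,15,16}
Q^c ∩ Q = {}
(Q^c ∩ Q) ∖ Q = {}
(Q ∪ P) ∩ ((Q^c ∩ Q) ∖ Q) = {}
((Q ∪ P) ∩ ((Q^c ∩ Q) ∖ Q))^c = {1,2,3,4,5,6,7,8,9,10,11,12,13,14,15,16}

{1,2,3,4,5,6,7,8,9,10,11,12,13,14,15,16}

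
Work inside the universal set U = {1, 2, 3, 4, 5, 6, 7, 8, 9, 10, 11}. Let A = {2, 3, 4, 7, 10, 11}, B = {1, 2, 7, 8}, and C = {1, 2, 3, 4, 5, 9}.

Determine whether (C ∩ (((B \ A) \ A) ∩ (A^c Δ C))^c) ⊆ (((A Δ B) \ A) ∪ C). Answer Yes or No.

Yes

B \ A = {1, 8}
(B \ A) \ A = {1, 8}
A^c = {1, 5, 6, 8, 9}
A^c Δ C = {2, 3, 4, 6, 8}
((B \ A) \ A) ∩ (A^c Δ C) = {8}
(((B \ A) \ A) ∩ (A^c Δ C))^c = {1, 2, 3, 4, 5, 6, 7, 9, 10, 11}
C ∩ (((B \ A) \ A) ∩ (A^c Δ C))^c = {1, 2, 3, 4, 5, 9}
A Δ B = {1, 3, 4, 8, 10, 11}
(A Δ B) \ A = {1, 8}
((A Δ B) \ A) ∪ C = {1, 2, 3, 4, 5, 8, 9}
Every element of {1, 2, 3, 4, 5, 9} is in {1, 2, 3, 4, 5, 8, 9}, so C ∩ (((B \ A) \ A) ∩ (A^c Δ C))^c ⊆ ((A Δ B) \ A) ∪ C.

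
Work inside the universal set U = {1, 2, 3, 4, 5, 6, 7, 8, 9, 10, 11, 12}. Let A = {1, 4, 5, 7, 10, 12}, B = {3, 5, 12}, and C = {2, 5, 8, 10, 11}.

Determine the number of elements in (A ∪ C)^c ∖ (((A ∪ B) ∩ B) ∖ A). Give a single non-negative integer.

2

A ∪ C = {1, 2, 4, 5, 7, 8, 10, 11, 12}
(A ∪ C)^c = {3, 6, 9}
A ∪ B = {1, 3, 4, 5, 7, 10, 12}
(A ∪ B) ∩ B = {3, 5, 12}
((A ∪ B) ∩ B) ∖ A = {3}
(A ∪ C)^c ∖ (((A ∪ B) ∩ B) ∖ A) = {6, 9}
|(A ∪ C)^c ∖ (((A ∪ B) ∩ B) ∖ A)| = 2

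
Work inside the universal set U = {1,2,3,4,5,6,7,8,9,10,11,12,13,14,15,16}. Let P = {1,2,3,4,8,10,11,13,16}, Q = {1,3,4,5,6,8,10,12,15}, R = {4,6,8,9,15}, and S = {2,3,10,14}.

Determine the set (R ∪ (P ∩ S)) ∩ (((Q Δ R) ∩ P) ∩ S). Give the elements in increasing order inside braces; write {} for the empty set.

P ∩ S = {2,3,10}
R ∪ (P ∩ S) = {2,3,4,6,8,9,10,15}
Q Δ R = {1,3,5,9,10,12}
(Q Δ R) ∩ P = {1,3,10}
((Q Δ R) ∩ P) ∩ S = {3,10}
(R ∪ (P ∩ S)) ∩ (((Q Δ R) ∩ P) ∩ S) = {3,10}

{3,10}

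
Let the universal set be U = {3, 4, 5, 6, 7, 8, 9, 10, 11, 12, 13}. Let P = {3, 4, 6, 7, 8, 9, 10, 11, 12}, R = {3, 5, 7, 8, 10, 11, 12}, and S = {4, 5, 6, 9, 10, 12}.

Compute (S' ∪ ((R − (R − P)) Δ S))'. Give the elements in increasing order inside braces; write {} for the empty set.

{10, 12}

S' = {3, 7, 8, 11, 13}
R − P = {5}
R − (R − P) = {3, 7, 8, 10, 11, 12}
(R − (R − P)) Δ S = {3, 4, 5, 6, 7, 8, 9, 11}
S' ∪ ((R − (R − P)) Δ S) = {3, 4, 5, 6, 7, 8, 9, 11, 13}
(S' ∪ ((R − (R − P)) Δ S))' = {10, 12}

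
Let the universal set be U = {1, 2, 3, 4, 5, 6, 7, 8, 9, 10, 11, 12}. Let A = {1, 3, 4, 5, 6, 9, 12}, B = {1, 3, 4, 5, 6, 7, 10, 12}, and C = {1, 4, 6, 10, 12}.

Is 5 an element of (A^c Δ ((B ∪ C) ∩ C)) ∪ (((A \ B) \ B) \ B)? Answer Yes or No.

5 ∈ A, so 5 ∉ A^c
5 ∈ B and 5 ∉ C, so 5 ∈ B ∪ C
5 ∈ (B ∪ C) and 5 ∉ C, so 5 ∉ (B ∪ C) ∩ C
5 ∉ A^c and 5 ∉ ((B ∪ C) ∩ C), so 5 ∉ A^c Δ ((B ∪ C) ∩ C)
5 ∈ A and 5 ∈ B, so 5 ∉ A \ B
5 ∉ (A \ B) and 5 ∈ B, so 5 ∉ (A \ B) \ B
5 ∉ ((A \ B) \ B) and 5 ∈ B, so 5 ∉ ((A \ B) \ B) \ B
5 ∉ (A^c Δ ((B ∪ C) ∩ C)) and 5 ∉ (((A \ B) \ B) \ B), so 5 ∉ (A^c Δ ((B ∪ C) ∩ C)) ∪ (((A \ B) \ B) \ B)

No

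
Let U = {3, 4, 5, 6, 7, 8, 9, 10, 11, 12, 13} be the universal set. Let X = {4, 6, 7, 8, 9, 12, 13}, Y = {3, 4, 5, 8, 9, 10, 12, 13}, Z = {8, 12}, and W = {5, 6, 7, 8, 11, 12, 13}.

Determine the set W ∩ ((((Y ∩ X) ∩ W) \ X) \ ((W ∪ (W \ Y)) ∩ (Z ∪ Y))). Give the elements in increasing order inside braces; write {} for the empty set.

Y ∩ X = {4, 8, 9, 12, 13}
(Y ∩ X) ∩ W = {8, 12, 13}
((Y ∩ X) ∩ W) \ X = {}
W \ Y = {6, 7, 11}
W ∪ (W \ Y) = {5, 6, 7, 8, 11, 12, 13}
Z ∪ Y = {3, 4, 5, 8, 9, 10, 12, 13}
(W ∪ (W \ Y)) ∩ (Z ∪ Y) = {5, 8, 12, 13}
(((Y ∩ X) ∩ W) \ X) \ ((W ∪ (W \ Y)) ∩ (Z ∪ Y)) = {}
W ∩ ((((Y ∩ X) ∩ W) \ X) \ ((W ∪ (W \ Y)) ∩ (Z ∪ Y))) = {}

{}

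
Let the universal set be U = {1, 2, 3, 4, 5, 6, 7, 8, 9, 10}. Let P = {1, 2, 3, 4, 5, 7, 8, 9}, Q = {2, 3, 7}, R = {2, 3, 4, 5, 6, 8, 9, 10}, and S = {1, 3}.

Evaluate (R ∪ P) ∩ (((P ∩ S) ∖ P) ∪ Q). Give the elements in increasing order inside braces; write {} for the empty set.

{2, 3, 7}

R ∪ P = {1, 2, 3, 4, 5, 6, 7, 8, 9, 10}
P ∩ S = {1, 3}
(P ∩ S) ∖ P = {}
((P ∩ S) ∖ P) ∪ Q = {2, 3, 7}
(R ∪ P) ∩ (((P ∩ S) ∖ P) ∪ Q) = {2, 3, 7}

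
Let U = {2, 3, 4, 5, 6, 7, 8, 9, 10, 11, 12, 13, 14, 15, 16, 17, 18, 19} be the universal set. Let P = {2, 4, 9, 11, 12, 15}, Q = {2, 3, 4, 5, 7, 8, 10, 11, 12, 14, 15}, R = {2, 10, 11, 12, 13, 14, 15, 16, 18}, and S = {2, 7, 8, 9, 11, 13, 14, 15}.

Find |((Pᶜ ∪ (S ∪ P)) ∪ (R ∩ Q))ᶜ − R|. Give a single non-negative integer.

0

Pᶜ = {3, 5, 6, 7, 8, 10, 13, 14, 16, 17, 18, 19}
S ∪ P = {2, 4, 7, 8, 9, 11, 12, 13, 14, 15}
Pᶜ ∪ (S ∪ P) = {2, 3, 4, 5, 6, 7, 8, 9, 10, 11, 12, 13, 14, 15, 16, 17, 18, 19}
R ∩ Q = {2, 10, 11, 12, 14, 15}
(Pᶜ ∪ (S ∪ P)) ∪ (R ∩ Q) = {2, 3, 4, 5, 6, 7, 8, 9, 10, 11, 12, 13, 14, 15, 16, 17, 18, 19}
((Pᶜ ∪ (S ∪ P)) ∪ (R ∩ Q))ᶜ = {}
((Pᶜ ∪ (S ∪ P)) ∪ (R ∩ Q))ᶜ − R = {}
|((Pᶜ ∪ (S ∪ P)) ∪ (R ∩ Q))ᶜ − R| = 0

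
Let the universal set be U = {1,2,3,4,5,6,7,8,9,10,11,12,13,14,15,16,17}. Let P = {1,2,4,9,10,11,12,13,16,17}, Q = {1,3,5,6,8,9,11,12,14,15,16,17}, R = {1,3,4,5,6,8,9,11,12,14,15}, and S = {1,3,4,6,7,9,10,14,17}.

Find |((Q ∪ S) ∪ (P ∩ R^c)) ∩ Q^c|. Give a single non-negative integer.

Q ∪ S = {1,3,4,5,6,7,8,9,10,11,12,14,15,16,17}
R^c = {2,7,10,13,16,17}
P ∩ R^c = {2,10,13,16,17}
(Q ∪ S) ∪ (P ∩ R^c) = {1,2,3,4,5,6,7,8,9,10,11,12,13,14,15,16,17}
Q^c = {2,4,7,10,13}
((Q ∪ S) ∪ (P ∩ R^c)) ∩ Q^c = {2,4,7,10,13}
|((Q ∪ S) ∪ (P ∩ R^c)) ∩ Q^c| = 5

5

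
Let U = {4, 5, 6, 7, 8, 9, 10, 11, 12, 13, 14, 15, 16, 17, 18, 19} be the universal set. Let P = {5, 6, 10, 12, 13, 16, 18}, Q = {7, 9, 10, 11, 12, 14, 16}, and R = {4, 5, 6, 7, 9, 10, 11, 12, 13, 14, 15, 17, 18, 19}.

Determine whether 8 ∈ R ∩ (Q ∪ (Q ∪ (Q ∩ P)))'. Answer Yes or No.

8 ∉ Q and 8 ∉ P, so 8 ∉ Q ∩ P
8 ∉ Q and 8 ∉ (Q ∩ P), so 8 ∉ Q ∪ (Q ∩ P)
8 ∉ Q and 8 ∉ (Q ∪ (Q ∩ P)), so 8 ∉ Q ∪ (Q ∪ (Q ∩ P))
8 ∈ (Q ∪ (Q ∪ (Q ∩ P)))' since 8 ∉ (Q ∪ (Q ∪ (Q ∩ P)))
8 ∉ R and 8 ∈ (Q ∪ (Q ∪ (Q ∩ P)))', so 8 ∉ R ∩ (Q ∪ (Q ∪ (Q ∩ P)))'

No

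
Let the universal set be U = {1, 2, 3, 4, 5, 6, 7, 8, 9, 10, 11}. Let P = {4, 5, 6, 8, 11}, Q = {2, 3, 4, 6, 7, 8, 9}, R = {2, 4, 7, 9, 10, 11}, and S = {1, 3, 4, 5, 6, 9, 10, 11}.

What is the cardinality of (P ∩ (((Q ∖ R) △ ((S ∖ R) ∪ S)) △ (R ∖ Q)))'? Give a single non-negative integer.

8

Q ∖ R = {3, 6, 8}
S ∖ R = {1, 3, 5, 6}
(S ∖ R) ∪ S = {1, 3, 4, 5, 6, 9, 10, 11}
(Q ∖ R) △ ((S ∖ R) ∪ S) = {1, 4, 5, 8, 9, 10, 11}
R ∖ Q = {10, 11}
((Q ∖ R) △ ((S ∖ R) ∪ S)) △ (R ∖ Q) = {1, 4, 5, 8, 9}
P ∩ (((Q ∖ R) △ ((S ∖ R) ∪ S)) △ (R ∖ Q)) = {4, 5, 8}
(P ∩ (((Q ∖ R) △ ((S ∖ R) ∪ S)) △ (R ∖ Q)))' = {1, 2, 3, 6, 7, 9, 10, 11}
|(P ∩ (((Q ∖ R) △ ((S ∖ R) ∪ S)) △ (R ∖ Q)))'| = 8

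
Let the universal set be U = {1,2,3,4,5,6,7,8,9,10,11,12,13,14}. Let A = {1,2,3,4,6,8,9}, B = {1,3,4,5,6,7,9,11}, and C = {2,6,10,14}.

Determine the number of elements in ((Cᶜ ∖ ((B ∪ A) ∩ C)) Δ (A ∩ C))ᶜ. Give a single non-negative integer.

2

Cᶜ = {1,3,4,5,7,8,9,11,12,13}
B ∪ A = {1,2,3,4,5,6,7,8,9,11}
(B ∪ A) ∩ C = {2,6}
Cᶜ ∖ ((B ∪ A) ∩ C) = {1,3,4,5,7,8,9,11,12,13}
A ∩ C = {2,6}
(Cᶜ ∖ ((B ∪ A) ∩ C)) Δ (A ∩ C) = {1,2,3,4,5,6,7,8,9,11,12,13}
((Cᶜ ∖ ((B ∪ A) ∩ C)) Δ (A ∩ C))ᶜ = {10,14}
|((Cᶜ ∖ ((B ∪ A) ∩ C)) Δ (A ∩ C))ᶜ| = 2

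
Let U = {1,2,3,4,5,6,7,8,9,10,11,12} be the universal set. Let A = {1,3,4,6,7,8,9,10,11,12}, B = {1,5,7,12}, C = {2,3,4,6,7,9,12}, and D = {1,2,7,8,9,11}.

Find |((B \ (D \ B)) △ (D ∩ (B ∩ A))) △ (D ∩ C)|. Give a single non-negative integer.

5

D \ B = {2,8,9,11}
B \ (D \ B) = {1,5,7,12}
B ∩ A = {1,7,12}
D ∩ (B ∩ A) = {1,7}
(B \ (D \ B)) △ (D ∩ (B ∩ A)) = {5,12}
D ∩ C = {2,7,9}
((B \ (D \ B)) △ (D ∩ (B ∩ A))) △ (D ∩ C) = {2,5,7,9,12}
|((B \ (D \ B)) △ (D ∩ (B ∩ A))) △ (D ∩ C)| = 5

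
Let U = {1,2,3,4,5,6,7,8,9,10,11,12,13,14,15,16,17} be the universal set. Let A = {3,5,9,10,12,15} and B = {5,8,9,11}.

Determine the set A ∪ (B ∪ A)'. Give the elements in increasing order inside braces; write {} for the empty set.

B ∪ A = {3,5,8,9,10,11,12,15}
(B ∪ A)' = {1,2,4,6,7,13,14,16,17}
A ∪ (B ∪ A)' = {1,2,3,4,5,6,7,9,10,12,13,14,15,16,17}

{1,2,3,4,5,6,7,9,10,12,13,14,15,16,17}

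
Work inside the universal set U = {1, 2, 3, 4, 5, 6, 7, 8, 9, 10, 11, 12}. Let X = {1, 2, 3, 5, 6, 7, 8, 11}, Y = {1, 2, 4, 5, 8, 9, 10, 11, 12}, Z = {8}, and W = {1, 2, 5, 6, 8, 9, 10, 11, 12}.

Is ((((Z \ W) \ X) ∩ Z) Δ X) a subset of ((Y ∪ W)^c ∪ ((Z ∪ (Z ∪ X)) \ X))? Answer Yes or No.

No

Z \ W = {}
(Z \ W) \ X = {}
((Z \ W) \ X) ∩ Z = {}
(((Z \ W) \ X) ∩ Z) Δ X = {1, 2, 3, 5, 6, 7, 8, 11}
Y ∪ W = {1, 2, 4, 5, 6, 8, 9, 10, 11, 12}
(Y ∪ W)^c = {3, 7}
Z ∪ X = {1, 2, 3, 5, 6, 7, 8, 11}
Z ∪ (Z ∪ X) = {1, 2, 3, 5, 6, 7, 8, 11}
(Z ∪ (Z ∪ X)) \ X = {}
(Y ∪ W)^c ∪ ((Z ∪ (Z ∪ X)) \ X) = {3, 7}
1 ∈ (((Z \ W) \ X) ∩ Z) Δ X but 1 ∉ (Y ∪ W)^c ∪ ((Z ∪ (Z ∪ X)) \ X), so the inclusion fails.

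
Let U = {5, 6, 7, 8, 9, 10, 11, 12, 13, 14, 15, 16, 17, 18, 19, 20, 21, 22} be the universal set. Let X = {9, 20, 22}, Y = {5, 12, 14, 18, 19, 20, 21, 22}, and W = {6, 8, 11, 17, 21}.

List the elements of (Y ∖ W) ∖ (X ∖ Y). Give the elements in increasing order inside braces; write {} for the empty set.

{5, 12, 14, 18, 19, 20, 22}

Y ∖ W = {5, 12, 14, 18, 19, 20, 22}
X ∖ Y = {9}
(Y ∖ W) ∖ (X ∖ Y) = {5, 12, 14, 18, 19, 20, 22}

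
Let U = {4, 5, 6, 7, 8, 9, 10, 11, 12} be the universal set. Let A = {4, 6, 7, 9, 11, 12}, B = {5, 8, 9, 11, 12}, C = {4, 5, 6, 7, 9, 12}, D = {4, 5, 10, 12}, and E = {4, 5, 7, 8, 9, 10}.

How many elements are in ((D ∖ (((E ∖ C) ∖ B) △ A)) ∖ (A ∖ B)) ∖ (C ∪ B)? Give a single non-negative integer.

0

E ∖ C = {8, 10}
(E ∖ C) ∖ B = {10}
((E ∖ C) ∖ B) △ A = {4, 6, 7, 9, 10, 11, 12}
D ∖ (((E ∖ C) ∖ B) △ A) = {5}
A ∖ B = {4, 6, 7}
(D ∖ (((E ∖ C) ∖ B) △ A)) ∖ (A ∖ B) = {5}
C ∪ B = {4, 5, 6, 7, 8, 9, 11, 12}
((D ∖ (((E ∖ C) ∖ B) △ A)) ∖ (A ∖ B)) ∖ (C ∪ B) = {}
|((D ∖ (((E ∖ C) ∖ B) △ A)) ∖ (A ∖ B)) ∖ (C ∪ B)| = 0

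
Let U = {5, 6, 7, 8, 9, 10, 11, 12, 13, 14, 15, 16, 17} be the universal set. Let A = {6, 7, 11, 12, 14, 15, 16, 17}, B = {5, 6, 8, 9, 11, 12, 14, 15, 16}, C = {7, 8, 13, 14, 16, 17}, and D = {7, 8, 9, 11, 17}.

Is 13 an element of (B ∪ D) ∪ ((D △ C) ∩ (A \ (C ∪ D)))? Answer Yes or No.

No

13 ∉ B and 13 ∉ D, so 13 ∉ B ∪ D
13 ∉ D and 13 ∈ C, so 13 ∈ D △ C
13 ∈ C and 13 ∉ D, so 13 ∈ C ∪ D
13 ∉ A and 13 ∈ (C ∪ D), so 13 ∉ A \ (C ∪ D)
13 ∈ (D △ C) and 13 ∉ (A \ (C ∪ D)), so 13 ∉ (D △ C) ∩ (A \ (C ∪ D))
13 ∉ (B ∪ D) and 13 ∉ ((D △ C) ∩ (A \ (C ∪ D))), so 13 ∉ (B ∪ D) ∪ ((D △ C) ∩ (A \ (C ∪ D)))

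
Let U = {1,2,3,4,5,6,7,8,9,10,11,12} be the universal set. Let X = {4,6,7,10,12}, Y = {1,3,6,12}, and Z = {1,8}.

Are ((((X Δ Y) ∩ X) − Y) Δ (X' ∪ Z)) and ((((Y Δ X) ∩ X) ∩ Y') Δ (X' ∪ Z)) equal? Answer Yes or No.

Yes

X Δ Y = {1,3,4,7,10}
(X Δ Y) ∩ X = {4,7,10}
((X Δ Y) ∩ X) − Y = {4,7,10}
X' = {1,2,3,5,8,9,11}
X' ∪ Z = {1,2,3,5,8,9,11}
(((X Δ Y) ∩ X) − Y) Δ (X' ∪ Z) = {1,2,3,4,5,7,8,9,10,11}
Y Δ X = {1,3,4,7,10}
(Y Δ X) ∩ X = {4,7,10}
Y' = {2,4,5,7,8,9,10,11}
((Y Δ X) ∩ X) ∩ Y' = {4,7,10}
(((Y Δ X) ∩ X) ∩ Y') Δ (X' ∪ Z) = {1,2,3,4,5,7,8,9,10,11}
Both equal {1,2,3,4,5,7,8,9,10,11}, so (((X Δ Y) ∩ X) − Y) Δ (X' ∪ Z) = (((Y Δ X) ∩ X) ∩ Y') Δ (X' ∪ Z).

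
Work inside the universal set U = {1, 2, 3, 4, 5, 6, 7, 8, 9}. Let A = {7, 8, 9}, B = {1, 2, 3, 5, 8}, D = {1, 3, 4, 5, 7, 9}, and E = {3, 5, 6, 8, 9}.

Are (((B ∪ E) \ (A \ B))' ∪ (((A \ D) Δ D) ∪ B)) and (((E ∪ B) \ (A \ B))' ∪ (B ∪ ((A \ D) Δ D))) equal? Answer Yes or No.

B ∪ E = {1, 2, 3, 5, 6, 8, 9}
A \ B = {7, 9}
(B ∪ E) \ (A \ B) = {1, 2, 3, 5, 6, 8}
((B ∪ E) \ (A \ B))' = {4, 7, 9}
A \ D = {8}
(A \ D) Δ D = {1, 3, 4, 5, 7, 8, 9}
((A \ D) Δ D) ∪ B = {1, 2, 3, 4, 5, 7, 8, 9}
((B ∪ E) \ (A \ B))' ∪ (((A \ D) Δ D) ∪ B) = {1, 2, 3, 4, 5, 7, 8, 9}
E ∪ B = {1, 2, 3, 5, 6, 8, 9}
(E ∪ B) \ (A \ B) = {1, 2, 3, 5, 6, 8}
((E ∪ B) \ (A \ B))' = {4, 7, 9}
B ∪ ((A \ D) Δ D) = {1, 2, 3, 4, 5, 7, 8, 9}
((E ∪ B) \ (A \ B))' ∪ (B ∪ ((A \ D) Δ D)) = {1, 2, 3, 4, 5, 7, 8, 9}
Both equal {1, 2, 3, 4, 5, 7, 8, 9}, so ((B ∪ E) \ (A \ B))' ∪ (((A \ D) Δ D) ∪ B) = ((E ∪ B) \ (A \ B))' ∪ (B ∪ ((A \ D) Δ D)).

Yes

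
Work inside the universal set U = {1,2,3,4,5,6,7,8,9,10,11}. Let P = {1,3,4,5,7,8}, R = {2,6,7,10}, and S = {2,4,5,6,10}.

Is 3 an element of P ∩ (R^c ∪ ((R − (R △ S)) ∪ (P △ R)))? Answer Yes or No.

Yes

3 ∉ R, so 3 ∈ R^c
3 ∉ R and 3 ∉ S, so 3 ∉ R △ S
3 ∉ R and 3 ∉ (R △ S), so 3 ∉ R − (R △ S)
3 ∈ P and 3 ∉ R, so 3 ∈ P △ R
3 ∉ (R − (R △ S)) and 3 ∈ (P △ R), so 3 ∈ (R − (R △ S)) ∪ (P △ R)
3 ∈ R^c and 3 ∈ ((R − (R △ S)) ∪ (P △ R)), so 3 ∈ R^c ∪ ((R − (R △ S)) ∪ (P △ R))
3 ∈ P and 3 ∈ (R^c ∪ ((R − (R △ S)) ∪ (P △ R))), so 3 ∈ P ∩ (R^c ∪ ((R − (R △ S)) ∪ (P △ R)))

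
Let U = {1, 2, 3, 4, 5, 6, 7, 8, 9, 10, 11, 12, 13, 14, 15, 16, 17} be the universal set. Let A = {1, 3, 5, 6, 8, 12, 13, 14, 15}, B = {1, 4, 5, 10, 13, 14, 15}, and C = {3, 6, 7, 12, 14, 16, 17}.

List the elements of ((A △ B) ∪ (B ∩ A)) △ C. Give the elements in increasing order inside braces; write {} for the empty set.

A △ B = {3, 4, 6, 8, 10, 12}
B ∩ A = {1, 5, 13, 14, 15}
(A △ B) ∪ (B ∩ A) = {1, 3, 4, 5, 6, 8, 10, 12, 13, 14, 15}
((A △ B) ∪ (B ∩ A)) △ C = {1, 4, 5, 7, 8, 10, 13, 15, 16, 17}

{1, 4, 5, 7, 8, 10, 13, 15, 16, 17}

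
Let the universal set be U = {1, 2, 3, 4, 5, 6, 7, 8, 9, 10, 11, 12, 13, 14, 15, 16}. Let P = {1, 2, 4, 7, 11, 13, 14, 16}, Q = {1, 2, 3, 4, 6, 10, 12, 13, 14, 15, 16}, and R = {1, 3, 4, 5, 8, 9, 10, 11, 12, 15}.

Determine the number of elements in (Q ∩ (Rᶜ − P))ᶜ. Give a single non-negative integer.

Rᶜ = {2, 6, 7, 13, 14, 16}
Rᶜ − P = {6}
Q ∩ (Rᶜ − P) = {6}
(Q ∩ (Rᶜ − P))ᶜ = {1, 2, 3, 4, 5, 7, 8, 9, 10, 11, 12, 13, 14, 15, 16}
|(Q ∩ (Rᶜ − P))ᶜ| = 15

15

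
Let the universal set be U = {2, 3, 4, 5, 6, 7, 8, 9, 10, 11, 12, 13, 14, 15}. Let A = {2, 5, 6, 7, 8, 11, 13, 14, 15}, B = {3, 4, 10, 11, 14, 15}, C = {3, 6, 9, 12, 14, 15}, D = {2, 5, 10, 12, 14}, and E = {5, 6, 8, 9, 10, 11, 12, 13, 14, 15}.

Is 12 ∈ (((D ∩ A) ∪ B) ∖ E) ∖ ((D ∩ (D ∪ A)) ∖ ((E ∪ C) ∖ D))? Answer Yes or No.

12 ∈ D and 12 ∉ A, so 12 ∉ D ∩ A
12 ∉ (D ∩ A) and 12 ∉ B, so 12 ∉ (D ∩ A) ∪ B
12 ∉ ((D ∩ A) ∪ B) and 12 ∈ E, so 12 ∉ ((D ∩ A) ∪ B) ∖ E
12 ∈ D and 12 ∉ A, so 12 ∈ D ∪ A
12 ∈ D and 12 ∈ (D ∪ A), so 12 ∈ D ∩ (D ∪ A)
12 ∈ E and 12 ∈ C, so 12 ∈ E ∪ C
12 ∈ (E ∪ C) and 12 ∈ D, so 12 ∉ (E ∪ C) ∖ D
12 ∈ (D ∩ (D ∪ A)) and 12 ∉ ((E ∪ C) ∖ D), so 12 ∈ (D ∩ (D ∪ A)) ∖ ((E ∪ C) ∖ D)
12 ∉ (((D ∩ A) ∪ B) ∖ E) and 12 ∈ ((D ∩ (D ∪ A)) ∖ ((E ∪ C) ∖ D)), so 12 ∉ (((D ∩ A) ∪ B) ∖ E) ∖ ((D ∩ (D ∪ A)) ∖ ((E ∪ C) ∖ D))

No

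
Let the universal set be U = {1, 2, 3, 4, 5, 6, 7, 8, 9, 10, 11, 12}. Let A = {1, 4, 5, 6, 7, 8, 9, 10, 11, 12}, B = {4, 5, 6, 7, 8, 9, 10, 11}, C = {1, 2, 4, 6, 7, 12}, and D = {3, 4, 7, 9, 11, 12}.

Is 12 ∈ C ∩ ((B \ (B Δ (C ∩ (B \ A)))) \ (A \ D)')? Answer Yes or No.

12 ∉ B and 12 ∈ A, so 12 ∉ B \ A
12 ∈ C and 12 ∉ (B \ A), so 12 ∉ C ∩ (B \ A)
12 ∉ B and 12 ∉ (C ∩ (B \ A)), so 12 ∉ B Δ (C ∩ (B \ A))
12 ∉ B and 12 ∉ (B Δ (C ∩ (B \ A))), so 12 ∉ B \ (B Δ (C ∩ (B \ A)))
12 ∈ A and 12 ∈ D, so 12 ∉ A \ D
12 ∈ (A \ D)' since 12 ∉ (A \ D)
12 ∉ (B \ (B Δ (C ∩ (B \ A)))) and 12 ∈ (A \ D)', so 12 ∉ (B \ (B Δ (C ∩ (B \ A)))) \ (A \ D)'
12 ∈ C and 12 ∉ ((B \ (B Δ (C ∩ (B \ A)))) \ (A \ D)'), so 12 ∉ C ∩ ((B \ (B Δ (C ∩ (B \ A)))) \ (A \ D)')

No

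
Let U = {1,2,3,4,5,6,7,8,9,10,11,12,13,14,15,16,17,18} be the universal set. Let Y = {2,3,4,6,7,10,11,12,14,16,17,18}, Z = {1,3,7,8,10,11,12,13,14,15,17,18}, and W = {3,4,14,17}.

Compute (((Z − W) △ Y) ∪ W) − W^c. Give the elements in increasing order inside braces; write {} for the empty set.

{3,4,14,17}

Z − W = {1,7,8,10,11,12,13,15,18}
(Z − W) △ Y = {1,2,3,4,6,8,13,14,15,16,17}
((Z − W) △ Y) ∪ W = {1,2,3,4,6,8,13,14,15,16,17}
W^c = {1,2,5,6,7,8,9,10,11,12,13,15,16,18}
(((Z − W) △ Y) ∪ W) − W^c = {3,4,14,17}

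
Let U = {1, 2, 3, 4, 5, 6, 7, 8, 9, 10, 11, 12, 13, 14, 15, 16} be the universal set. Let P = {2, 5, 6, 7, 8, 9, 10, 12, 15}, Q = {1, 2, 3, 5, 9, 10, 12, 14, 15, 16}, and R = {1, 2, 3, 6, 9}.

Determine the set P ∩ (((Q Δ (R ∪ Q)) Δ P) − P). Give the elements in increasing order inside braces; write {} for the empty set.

{}

R ∪ Q = {1, 2, 3, 5, 6, 9, 10, 12, 14, 15, 16}
Q Δ (R ∪ Q) = {6}
(Q Δ (R ∪ Q)) Δ P = {2, 5, 7, 8, 9, 10, 12, 15}
((Q Δ (R ∪ Q)) Δ P) − P = {}
P ∩ (((Q Δ (R ∪ Q)) Δ P) − P) = {}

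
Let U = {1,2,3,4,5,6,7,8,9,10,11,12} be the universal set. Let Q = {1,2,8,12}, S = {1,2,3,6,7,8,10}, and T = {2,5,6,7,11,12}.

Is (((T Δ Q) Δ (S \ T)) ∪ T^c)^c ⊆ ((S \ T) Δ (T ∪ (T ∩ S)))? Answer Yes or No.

T Δ Q = {1,5,6,7,8,11}
S \ T = {1,3,8,10}
(T Δ Q) Δ (S \ T) = {3,5,6,7,10,11}
T^c = {1,3,4,8,9,10}
((T Δ Q) Δ (S \ T)) ∪ T^c = {1,3,4,5,6,7,8,9,10,11}
(((T Δ Q) Δ (S \ T)) ∪ T^c)^c = {2,12}
T ∩ S = {2,6,7}
T ∪ (T ∩ S) = {2,5,6,7,11,12}
(S \ T) Δ (T ∪ (T ∩ S)) = {1,2,3,5,6,7,8,10,11,12}
Every element of {2,12} is in {1,2,3,5,6,7,8,10,11,12}, so (((T Δ Q) Δ (S \ T)) ∪ T^c)^c ⊆ (S \ T) Δ (T ∪ (T ∩ S)).

Yes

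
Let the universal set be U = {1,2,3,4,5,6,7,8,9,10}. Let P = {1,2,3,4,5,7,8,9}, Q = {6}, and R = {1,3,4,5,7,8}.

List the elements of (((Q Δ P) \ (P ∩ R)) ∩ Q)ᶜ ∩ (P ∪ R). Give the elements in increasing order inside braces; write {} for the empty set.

{1,2,3,4,5,7,8,9}

Q Δ P = {1,2,3,4,5,6,7,8,9}
P ∩ R = {1,3,4,5,7,8}
(Q Δ P) \ (P ∩ R) = {2,6,9}
((Q Δ P) \ (P ∩ R)) ∩ Q = {6}
(((Q Δ P) \ (P ∩ R)) ∩ Q)ᶜ = {1,2,3,4,5,7,8,9,10}
P ∪ R = {1,2,3,4,5,7,8,9}
(((Q Δ P) \ (P ∩ R)) ∩ Q)ᶜ ∩ (P ∪ R) = {1,2,3,4,5,7,8,9}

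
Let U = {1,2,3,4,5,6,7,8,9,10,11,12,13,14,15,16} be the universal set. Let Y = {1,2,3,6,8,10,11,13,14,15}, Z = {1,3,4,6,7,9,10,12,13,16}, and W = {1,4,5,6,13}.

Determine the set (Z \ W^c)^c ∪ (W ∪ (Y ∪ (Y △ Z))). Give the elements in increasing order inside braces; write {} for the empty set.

{1,2,3,4,5,6,7,8,9,10,11,12,13,14,15,16}

W^c = {2,3,7,8,9,10,11,12,14,15,16}
Z \ W^c = {1,4,6,13}
(Z \ W^c)^c = {2,3,5,7,8,9,10,11,12,14,15,16}
Y △ Z = {2,4,7,8,9,11,12,14,15,16}
Y ∪ (Y △ Z) = {1,2,3,4,6,7,8,9,10,11,12,13,14,15,16}
W ∪ (Y ∪ (Y △ Z)) = {1,2,3,4,5,6,7,8,9,10,11,12,13,14,15,16}
(Z \ W^c)^c ∪ (W ∪ (Y ∪ (Y △ Z))) = {1,2,3,4,5,6,7,8,9,10,11,12,13,14,15,16}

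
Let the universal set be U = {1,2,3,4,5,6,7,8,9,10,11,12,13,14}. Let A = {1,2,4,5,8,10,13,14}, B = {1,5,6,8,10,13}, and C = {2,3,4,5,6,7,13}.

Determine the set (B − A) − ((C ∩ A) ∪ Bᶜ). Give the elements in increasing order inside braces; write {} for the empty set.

{6}

B − A = {6}
C ∩ A = {2,4,5,13}
Bᶜ = {2,3,4,7,9,11,12,14}
(C ∩ A) ∪ Bᶜ = {2,3,4,5,7,9,11,12,13,14}
(B − A) − ((C ∩ A) ∪ Bᶜ) = {6}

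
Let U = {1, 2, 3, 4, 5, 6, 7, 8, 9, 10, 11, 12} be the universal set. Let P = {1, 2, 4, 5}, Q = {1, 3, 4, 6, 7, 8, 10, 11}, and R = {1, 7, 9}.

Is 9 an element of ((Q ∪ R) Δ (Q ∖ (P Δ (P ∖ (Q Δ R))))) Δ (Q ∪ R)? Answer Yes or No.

No

9 ∉ Q and 9 ∈ R, so 9 ∈ Q ∪ R
9 ∉ Q and 9 ∈ R, so 9 ∈ Q Δ R
9 ∉ P and 9 ∈ (Q Δ R), so 9 ∉ P ∖ (Q Δ R)
9 ∉ P and 9 ∉ (P ∖ (Q Δ R)), so 9 ∉ P Δ (P ∖ (Q Δ R))
9 ∉ Q and 9 ∉ (P Δ (P ∖ (Q Δ R))), so 9 ∉ Q ∖ (P Δ (P ∖ (Q Δ R)))
9 ∈ (Q ∪ R) and 9 ∉ (Q ∖ (P Δ (P ∖ (Q Δ R)))), so 9 ∈ (Q ∪ R) Δ (Q ∖ (P Δ (P ∖ (Q Δ R))))
9 ∉ Q and 9 ∈ R, so 9 ∈ Q ∪ R
9 ∈ ((Q ∪ R) Δ (Q ∖ (P Δ (P ∖ (Q Δ R))))) and 9 ∈ (Q ∪ R), so 9 ∉ ((Q ∪ R) Δ (Q ∖ (P Δ (P ∖ (Q Δ R))))) Δ (Q ∪ R)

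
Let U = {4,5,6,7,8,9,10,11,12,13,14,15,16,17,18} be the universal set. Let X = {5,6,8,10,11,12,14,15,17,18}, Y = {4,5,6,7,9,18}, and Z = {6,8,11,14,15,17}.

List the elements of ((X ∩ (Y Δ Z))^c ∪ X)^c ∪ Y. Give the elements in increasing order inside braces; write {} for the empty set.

{4,5,6,7,9,18}

Y Δ Z = {4,5,7,8,9,11,14,15,17,18}
X ∩ (Y Δ Z) = {5,8,11,14,15,17,18}
(X ∩ (Y Δ Z))^c = {4,6,7,9,10,12,13,16}
(X ∩ (Y Δ Z))^c ∪ X = {4,5,6,7,8,9,10,11,12,13,14,15,16,17,18}
((X ∩ (Y Δ Z))^c ∪ X)^c = {}
((X ∩ (Y Δ Z))^c ∪ X)^c ∪ Y = {4,5,6,7,9,18}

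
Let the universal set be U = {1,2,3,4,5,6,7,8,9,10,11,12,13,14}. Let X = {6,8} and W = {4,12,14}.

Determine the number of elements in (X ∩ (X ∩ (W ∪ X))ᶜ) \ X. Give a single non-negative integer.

0

W ∪ X = {4,6,8,12,14}
X ∩ (W ∪ X) = {6,8}
(X ∩ (W ∪ X))ᶜ = {1,2,3,4,5,7,9,10,11,12,13,14}
X ∩ (X ∩ (W ∪ X))ᶜ = {}
(X ∩ (X ∩ (W ∪ X))ᶜ) \ X = {}
|(X ∩ (X ∩ (W ∪ X))ᶜ) \ X| = 0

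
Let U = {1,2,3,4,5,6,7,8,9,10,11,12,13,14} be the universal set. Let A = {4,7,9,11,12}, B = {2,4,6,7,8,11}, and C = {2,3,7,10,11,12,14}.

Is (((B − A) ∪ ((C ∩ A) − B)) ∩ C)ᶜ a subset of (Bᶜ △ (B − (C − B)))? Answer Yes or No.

Yes

B − A = {2,6,8}
C ∩ A = {7,11,12}
(C ∩ A) − B = {12}
(B − A) ∪ ((C ∩ A) − B) = {2,6,8,12}
((B − A) ∪ ((C ∩ A) − B)) ∩ C = {2,12}
(((B − A) ∪ ((C ∩ A) − B)) ∩ C)ᶜ = {1,3,4,5,6,7,8,9,10,11,13,14}
Bᶜ = {1,3,5,9,10,12,13,14}
C − B = {3,10,12,14}
B − (C − B) = {2,4,6,7,8,11}
Bᶜ △ (B − (C − B)) = {1,2,3,4,5,6,7,8,9,10,11,12,13,14}
Every element of {1,3,4,5,6,7,8,9,10,11,13,14} is in {1,2,3,4,5,6,7,8,9,10,11,12,13,14}, so (((B − A) ∪ ((C ∩ A) − B)) ∩ C)ᶜ ⊆ Bᶜ △ (B − (C − B)).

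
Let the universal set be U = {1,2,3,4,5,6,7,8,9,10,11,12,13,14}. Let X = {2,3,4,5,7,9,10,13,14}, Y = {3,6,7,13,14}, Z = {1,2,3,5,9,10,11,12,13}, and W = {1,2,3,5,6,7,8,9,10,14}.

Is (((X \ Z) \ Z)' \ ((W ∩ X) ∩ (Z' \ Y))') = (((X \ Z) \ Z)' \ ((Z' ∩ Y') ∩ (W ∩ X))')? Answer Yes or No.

Yes

X \ Z = {4,7,14}
(X \ Z) \ Z = {4,7,14}
((X \ Z) \ Z)' = {1,2,3,5,6,8,9,10,11,12,13}
W ∩ X = {2,3,5,7,9,10,14}
Z' = {4,6,7,8,14}
Z' \ Y = {4,8}
(W ∩ X) ∩ (Z' \ Y) = {}
((W ∩ X) ∩ (Z' \ Y))' = {1,2,3,4,5,6,7,8,9,10,11,12,13,14}
((X \ Z) \ Z)' \ ((W ∩ X) ∩ (Z' \ Y))' = {}
Y' = {1,2,4,5,8,9,10,11,12}
Z' ∩ Y' = {4,8}
(Z' ∩ Y') ∩ (W ∩ X) = {}
((Z' ∩ Y') ∩ (W ∩ X))' = {1,2,3,4,5,6,7,8,9,10,11,12,13,14}
((X \ Z) \ Z)' \ ((Z' ∩ Y') ∩ (W ∩ X))' = {}
Both equal {}, so ((X \ Z) \ Z)' \ ((W ∩ X) ∩ (Z' \ Y))' = ((X \ Z) \ Z)' \ ((Z' ∩ Y') ∩ (W ∩ X))'.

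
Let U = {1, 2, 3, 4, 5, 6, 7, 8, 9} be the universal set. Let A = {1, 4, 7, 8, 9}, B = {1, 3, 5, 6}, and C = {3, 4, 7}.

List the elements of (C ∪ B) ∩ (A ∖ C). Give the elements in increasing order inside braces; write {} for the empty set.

{1}

C ∪ B = {1, 3, 4, 5, 6, 7}
A ∖ C = {1, 8, 9}
(C ∪ B) ∩ (A ∖ C) = {1}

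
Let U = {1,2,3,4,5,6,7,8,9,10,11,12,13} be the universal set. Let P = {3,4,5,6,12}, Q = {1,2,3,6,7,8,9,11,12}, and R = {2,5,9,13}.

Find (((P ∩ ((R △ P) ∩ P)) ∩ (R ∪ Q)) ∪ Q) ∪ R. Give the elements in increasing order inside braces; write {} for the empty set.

R △ P = {2,3,4,6,9,12,13}
(R △ P) ∩ P = {3,4,6,12}
P ∩ ((R △ P) ∩ P) = {3,4,6,12}
R ∪ Q = {1,2,3,5,6,7,8,9,11,12,13}
(P ∩ ((R △ P) ∩ P)) ∩ (R ∪ Q) = {3,6,12}
((P ∩ ((R △ P) ∩ P)) ∩ (R ∪ Q)) ∪ Q = {1,2,3,6,7,8,9,11,12}
(((P ∩ ((R △ P) ∩ P)) ∩ (R ∪ Q)) ∪ Q) ∪ R = {1,2,3,5,6,7,8,9,11,12,13}

{1,2,3,5,6,7,8,9,11,12,13}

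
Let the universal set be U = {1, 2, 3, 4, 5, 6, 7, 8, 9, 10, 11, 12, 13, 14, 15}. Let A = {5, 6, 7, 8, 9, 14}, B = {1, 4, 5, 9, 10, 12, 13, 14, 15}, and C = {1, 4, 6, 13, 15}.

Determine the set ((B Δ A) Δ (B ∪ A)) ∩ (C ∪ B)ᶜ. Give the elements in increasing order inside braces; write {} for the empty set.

{}

B Δ A = {1, 4, 6, 7, 8, 10, 12, 13, 15}
B ∪ A = {1, 4, 5, 6, 7, 8, 9, 10, 12, 13, 14, 15}
(B Δ A) Δ (B ∪ A) = {5, 9, 14}
C ∪ B = {1, 4, 5, 6, 9, 10, 12, 13, 14, 15}
(C ∪ B)ᶜ = {2, 3, 7, 8, 11}
((B Δ A) Δ (B ∪ A)) ∩ (C ∪ B)ᶜ = {}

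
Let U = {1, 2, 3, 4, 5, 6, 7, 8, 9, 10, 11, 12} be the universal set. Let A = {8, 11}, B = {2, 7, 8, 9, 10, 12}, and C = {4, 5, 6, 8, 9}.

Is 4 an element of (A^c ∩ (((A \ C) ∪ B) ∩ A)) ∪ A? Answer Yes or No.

No

4 ∉ A, so 4 ∈ A^c
4 ∉ A and 4 ∈ C, so 4 ∉ A \ C
4 ∉ (A \ C) and 4 ∉ B, so 4 ∉ (A \ C) ∪ B
4 ∉ ((A \ C) ∪ B) and 4 ∉ A, so 4 ∉ ((A \ C) ∪ B) ∩ A
4 ∈ A^c and 4 ∉ (((A \ C) ∪ B) ∩ A), so 4 ∉ A^c ∩ (((A \ C) ∪ B) ∩ A)
4 ∉ (A^c ∩ (((A \ C) ∪ B) ∩ A)) and 4 ∉ A, so 4 ∉ (A^c ∩ (((A \ C) ∪ B) ∩ A)) ∪ A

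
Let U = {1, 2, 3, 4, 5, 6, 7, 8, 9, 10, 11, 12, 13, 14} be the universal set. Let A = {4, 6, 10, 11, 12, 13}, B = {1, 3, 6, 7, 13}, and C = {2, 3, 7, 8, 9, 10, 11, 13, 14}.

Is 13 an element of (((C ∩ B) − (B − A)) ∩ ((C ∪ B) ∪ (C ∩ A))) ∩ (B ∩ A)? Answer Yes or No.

13 ∈ C and 13 ∈ B, so 13 ∈ C ∩ B
13 ∈ B and 13 ∈ A, so 13 ∉ B − A
13 ∈ (C ∩ B) and 13 ∉ (B − A), so 13 ∈ (C ∩ B) − (B − A)
13 ∈ C and 13 ∈ B, so 13 ∈ C ∪ B
13 ∈ C and 13 ∈ A, so 13 ∈ C ∩ A
13 ∈ (C ∪ B) and 13 ∈ (C ∩ A), so 13 ∈ (C ∪ B) ∪ (C ∩ A)
13 ∈ ((C ∩ B) − (B − A)) and 13 ∈ ((C ∪ B) ∪ (C ∩ A)), so 13 ∈ ((C ∩ B) − (B − A)) ∩ ((C ∪ B) ∪ (C ∩ A))
13 ∈ B and 13 ∈ A, so 13 ∈ B ∩ A
13 ∈ (((C ∩ B) − (B − A)) ∩ ((C ∪ B) ∪ (C ∩ A))) and 13 ∈ (B ∩ A), so 13 ∈ (((C ∩ B) − (B − A)) ∩ ((C ∪ B) ∪ (C ∩ A))) ∩ (B ∩ A)

Yes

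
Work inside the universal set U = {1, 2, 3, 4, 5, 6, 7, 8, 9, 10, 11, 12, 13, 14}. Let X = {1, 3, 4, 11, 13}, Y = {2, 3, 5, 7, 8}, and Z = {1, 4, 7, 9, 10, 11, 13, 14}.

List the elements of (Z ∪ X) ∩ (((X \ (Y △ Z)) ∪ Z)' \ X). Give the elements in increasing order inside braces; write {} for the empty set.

Z ∪ X = {1, 3, 4, 7, 9, 10, 11, 13, 14}
Y △ Z = {1, 2, 3, 4, 5, 8, 9, 10, 11, 13, 14}
X \ (Y △ Z) = {}
(X \ (Y △ Z)) ∪ Z = {1, 4, 7, 9, 10, 11, 13, 14}
((X \ (Y △ Z)) ∪ Z)' = {2, 3, 5, 6, 8, 12}
((X \ (Y △ Z)) ∪ Z)' \ X = {2, 5, 6, 8, 12}
(Z ∪ X) ∩ (((X \ (Y △ Z)) ∪ Z)' \ X) = {}

{}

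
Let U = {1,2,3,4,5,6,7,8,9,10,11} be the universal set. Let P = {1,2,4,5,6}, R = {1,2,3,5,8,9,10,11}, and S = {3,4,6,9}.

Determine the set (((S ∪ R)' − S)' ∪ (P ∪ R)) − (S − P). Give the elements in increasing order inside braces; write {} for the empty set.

S ∪ R = {1,2,3,4,5,6,8,9,10,11}
(S ∪ R)' = {7}
(S ∪ R)' − S = {7}
((S ∪ R)' − S)' = {1,2,3,4,5,6,8,9,10,11}
P ∪ R = {1,2,3,4,5,6,8,9,10,11}
((S ∪ R)' − S)' ∪ (P ∪ R) = {1,2,3,4,5,6,8,9,10,11}
S − P = {3,9}
(((S ∪ R)' − S)' ∪ (P ∪ R)) − (S − P) = {1,2,4,5,6,8,10,11}

{1,2,4,5,6,8,10,11}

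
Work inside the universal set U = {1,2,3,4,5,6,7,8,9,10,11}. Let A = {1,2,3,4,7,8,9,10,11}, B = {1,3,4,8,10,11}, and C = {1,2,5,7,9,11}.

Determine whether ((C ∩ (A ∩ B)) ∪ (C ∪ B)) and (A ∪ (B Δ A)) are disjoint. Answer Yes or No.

A ∩ B = {1,3,4,8,10,11}
C ∩ (A ∩ B) = {1,11}
C ∪ B = {1,2,3,4,5,7,8,9,10,11}
(C ∩ (A ∩ B)) ∪ (C ∪ B) = {1,2,3,4,5,7,8,9,10,11}
B Δ A = {2,7,9}
A ∪ (B Δ A) = {1,2,3,4,7,8,9,10,11}
1 lies in both, so they are not disjoint.

No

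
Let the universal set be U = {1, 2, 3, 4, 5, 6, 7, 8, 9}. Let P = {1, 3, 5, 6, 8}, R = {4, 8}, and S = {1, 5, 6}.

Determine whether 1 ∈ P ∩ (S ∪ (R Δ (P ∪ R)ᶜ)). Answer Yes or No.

Yes

1 ∈ P and 1 ∉ R, so 1 ∈ P ∪ R
1 ∉ (P ∪ R)ᶜ since 1 ∈ (P ∪ R)
1 ∉ R and 1 ∉ (P ∪ R)ᶜ, so 1 ∉ R Δ (P ∪ R)ᶜ
1 ∈ S and 1 ∉ (R Δ (P ∪ R)ᶜ), so 1 ∈ S ∪ (R Δ (P ∪ R)ᶜ)
1 ∈ P and 1 ∈ (S ∪ (R Δ (P ∪ R)ᶜ)), so 1 ∈ P ∩ (S ∪ (R Δ (P ∪ R)ᶜ))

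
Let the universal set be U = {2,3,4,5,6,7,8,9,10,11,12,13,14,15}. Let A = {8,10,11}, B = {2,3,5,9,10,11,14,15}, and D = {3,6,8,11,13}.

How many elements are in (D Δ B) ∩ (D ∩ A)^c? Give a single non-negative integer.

8

D Δ B = {2,5,6,8,9,10,13,14,15}
D ∩ A = {8,11}
(D ∩ A)^c = {2,3,4,5,6,7,9,10,12,13,14,15}
(D Δ B) ∩ (D ∩ A)^c = {2,5,6,9,10,13,14,15}
|(D Δ B) ∩ (D ∩ A)^c| = 8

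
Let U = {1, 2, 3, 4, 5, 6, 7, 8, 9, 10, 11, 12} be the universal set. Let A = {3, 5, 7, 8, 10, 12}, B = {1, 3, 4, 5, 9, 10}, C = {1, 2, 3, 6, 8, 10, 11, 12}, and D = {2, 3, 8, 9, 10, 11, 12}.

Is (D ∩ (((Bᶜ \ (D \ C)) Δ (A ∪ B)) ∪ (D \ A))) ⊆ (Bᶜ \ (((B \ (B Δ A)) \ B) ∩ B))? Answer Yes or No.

Bᶜ = {2, 6, 7, 8, 11, 12}
D \ C = {9}
Bᶜ \ (D \ C) = {2, 6, 7, 8, 11, 12}
A ∪ B = {1, 3, 4, 5, 7, 8, 9, 10, 12}
(Bᶜ \ (D \ C)) Δ (A ∪ B) = {1, 2, 3, 4, 5, 6, 9, 10, 11}
D \ A = {2, 9, 11}
((Bᶜ \ (D \ C)) Δ (A ∪ B)) ∪ (D \ A) = {1, 2, 3, 4, 5, 6, 9, 10, 11}
D ∩ (((Bᶜ \ (D \ C)) Δ (A ∪ B)) ∪ (D \ A)) = {2, 3, 9, 10, 11}
B Δ A = {1, 4, 7, 8, 9, 12}
B \ (B Δ A) = {3, 5, 10}
(B \ (B Δ A)) \ B = {}
((B \ (B Δ A)) \ B) ∩ B = {}
Bᶜ \ (((B \ (B Δ A)) \ B) ∩ B) = {2, 6, 7, 8, 11, 12}
3 ∈ D ∩ (((Bᶜ \ (D \ C)) Δ (A ∪ B)) ∪ (D \ A)) but 3 ∉ Bᶜ \ (((B \ (B Δ A)) \ B) ∩ B), so the inclusion fails.

No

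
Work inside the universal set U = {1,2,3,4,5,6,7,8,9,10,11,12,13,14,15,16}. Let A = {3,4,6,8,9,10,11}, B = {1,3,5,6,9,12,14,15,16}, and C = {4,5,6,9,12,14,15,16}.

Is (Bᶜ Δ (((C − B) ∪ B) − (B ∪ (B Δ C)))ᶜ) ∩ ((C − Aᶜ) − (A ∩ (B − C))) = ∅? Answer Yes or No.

Bᶜ = {2,4,7,8,10,11,13}
C − B = {4}
(C − B) ∪ B = {1,3,4,5,6,9,12,14,15,16}
B Δ C = {1,3,4}
B ∪ (B Δ C) = {1,3,4,5,6,9,12,14,15,16}
((C − B) ∪ B) − (B ∪ (B Δ C)) = {}
(((C − B) ∪ B) − (B ∪ (B Δ C)))ᶜ = {1,2,3,4,5,6,7,8,9,10,11,12,13,14,15,16}
Bᶜ Δ (((C − B) ∪ B) − (B ∪ (B Δ C)))ᶜ = {1,3,5,6,9,12,14,15,16}
Aᶜ = {1,2,5,7,12,13,14,15,16}
C − Aᶜ = {4,6,9}
B − C = {1,3}
A ∩ (B − C) = {3}
(C − Aᶜ) − (A ∩ (B − C)) = {4,6,9}
6 lies in both, so they are not disjoint.

No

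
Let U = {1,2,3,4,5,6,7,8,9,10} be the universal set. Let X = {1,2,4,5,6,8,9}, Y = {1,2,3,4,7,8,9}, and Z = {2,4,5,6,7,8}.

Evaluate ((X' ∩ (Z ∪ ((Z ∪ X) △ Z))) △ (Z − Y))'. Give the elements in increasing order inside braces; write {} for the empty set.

X' = {3,7,10}
Z ∪ X = {1,2,4,5,6,7,8,9}
(Z ∪ X) △ Z = {1,9}
Z ∪ ((Z ∪ X) △ Z) = {1,2,4,5,6,7,8,9}
X' ∩ (Z ∪ ((Z ∪ X) △ Z)) = {7}
Z − Y = {5,6}
(X' ∩ (Z ∪ ((Z ∪ X) △ Z))) △ (Z − Y) = {5,6,7}
((X' ∩ (Z ∪ ((Z ∪ X) △ Z))) △ (Z − Y))' = {1,2,3,4,8,9,10}

{1,2,3,4,8,9,10}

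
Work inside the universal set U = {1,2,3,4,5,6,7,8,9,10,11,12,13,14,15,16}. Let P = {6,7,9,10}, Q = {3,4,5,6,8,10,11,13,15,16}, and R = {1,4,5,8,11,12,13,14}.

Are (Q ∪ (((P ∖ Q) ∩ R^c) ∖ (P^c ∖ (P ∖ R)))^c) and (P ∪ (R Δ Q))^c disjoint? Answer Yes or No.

No

P ∖ Q = {7,9}
R^c = {2,3,6,7,9,10,15,16}
(P ∖ Q) ∩ R^c = {7,9}
P^c = {1,2,3,4,5,8,11,12,13,14,15,16}
P ∖ R = {6,7,9,10}
P^c ∖ (P ∖ R) = {1,2,3,4,5,8,11,12,13,14,15,16}
((P ∖ Q) ∩ R^c) ∖ (P^c ∖ (P ∖ R)) = {7,9}
(((P ∖ Q) ∩ R^c) ∖ (P^c ∖ (P ∖ R)))^c = {1,2,3,4,5,6,8,10,11,12,13,14,15,16}
Q ∪ (((P ∖ Q) ∩ R^c) ∖ (P^c ∖ (P ∖ R)))^c = {1,2,3,4,5,6,8,10,11,12,13,14,15,16}
R Δ Q = {1,3,6,10,12,14,15,16}
P ∪ (R Δ Q) = {1,3,6,7,9,10,12,14,15,16}
(P ∪ (R Δ Q))^c = {2,4,5,8,11,13}
2 lies in both, so they are not disjoint.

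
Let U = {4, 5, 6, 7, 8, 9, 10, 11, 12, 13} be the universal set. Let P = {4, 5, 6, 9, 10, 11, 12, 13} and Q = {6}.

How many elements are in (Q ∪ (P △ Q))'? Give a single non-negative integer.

P △ Q = {4, 5, 9, 10, 11, 12, 13}
Q ∪ (P △ Q) = {4, 5, 6, 9, 10, 11, 12, 13}
(Q ∪ (P △ Q))' = {7, 8}
|(Q ∪ (P △ Q))'| = 2

2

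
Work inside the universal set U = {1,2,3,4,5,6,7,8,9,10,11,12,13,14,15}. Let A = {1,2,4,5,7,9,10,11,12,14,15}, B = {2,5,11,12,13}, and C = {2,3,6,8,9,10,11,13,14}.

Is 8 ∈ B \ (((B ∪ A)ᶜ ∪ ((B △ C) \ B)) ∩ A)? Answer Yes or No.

8 ∉ B and 8 ∉ A, so 8 ∉ B ∪ A
8 ∈ (B ∪ A)ᶜ since 8 ∉ (B ∪ A)
8 ∉ B and 8 ∈ C, so 8 ∈ B △ C
8 ∈ (B △ C) and 8 ∉ B, so 8 ∈ (B △ C) \ B
8 ∈ (B ∪ A)ᶜ and 8 ∈ ((B △ C) \ B), so 8 ∈ (B ∪ A)ᶜ ∪ ((B △ C) \ B)
8 ∈ ((B ∪ A)ᶜ ∪ ((B △ C) \ B)) and 8 ∉ A, so 8 ∉ ((B ∪ A)ᶜ ∪ ((B △ C) \ B)) ∩ A
8 ∉ B and 8 ∉ (((B ∪ A)ᶜ ∪ ((B △ C) \ B)) ∩ A), so 8 ∉ B \ (((B ∪ A)ᶜ ∪ ((B △ C) \ B)) ∩ A)

No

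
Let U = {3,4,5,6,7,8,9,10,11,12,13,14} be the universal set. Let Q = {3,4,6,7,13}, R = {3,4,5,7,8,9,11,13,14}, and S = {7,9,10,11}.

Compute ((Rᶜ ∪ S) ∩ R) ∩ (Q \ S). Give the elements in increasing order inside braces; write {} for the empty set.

{}

Rᶜ = {6,10,12}
Rᶜ ∪ S = {6,7,9,10,11,12}
(Rᶜ ∪ S) ∩ R = {7,9,11}
Q \ S = {3,4,6,13}
((Rᶜ ∪ S) ∩ R) ∩ (Q \ S) = {}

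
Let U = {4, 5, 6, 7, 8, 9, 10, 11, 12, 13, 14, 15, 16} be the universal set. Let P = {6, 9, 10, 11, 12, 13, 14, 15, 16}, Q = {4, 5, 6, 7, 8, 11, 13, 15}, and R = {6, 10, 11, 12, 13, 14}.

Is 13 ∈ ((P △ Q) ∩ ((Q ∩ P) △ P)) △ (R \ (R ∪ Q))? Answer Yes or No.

13 ∈ P and 13 ∈ Q, so 13 ∉ P △ Q
13 ∈ Q and 13 ∈ P, so 13 ∈ Q ∩ P
13 ∈ (Q ∩ P) and 13 ∈ P, so 13 ∉ (Q ∩ P) △ P
13 ∉ (P △ Q) and 13 ∉ ((Q ∩ P) △ P), so 13 ∉ (P △ Q) ∩ ((Q ∩ P) △ P)
13 ∈ R and 13 ∈ Q, so 13 ∈ R ∪ Q
13 ∈ R and 13 ∈ (R ∪ Q), so 13 ∉ R \ (R ∪ Q)
13 ∉ ((P △ Q) ∩ ((Q ∩ P) △ P)) and 13 ∉ (R \ (R ∪ Q)), so 13 ∉ ((P △ Q) ∩ ((Q ∩ P) △ P)) △ (R \ (R ∪ Q))

No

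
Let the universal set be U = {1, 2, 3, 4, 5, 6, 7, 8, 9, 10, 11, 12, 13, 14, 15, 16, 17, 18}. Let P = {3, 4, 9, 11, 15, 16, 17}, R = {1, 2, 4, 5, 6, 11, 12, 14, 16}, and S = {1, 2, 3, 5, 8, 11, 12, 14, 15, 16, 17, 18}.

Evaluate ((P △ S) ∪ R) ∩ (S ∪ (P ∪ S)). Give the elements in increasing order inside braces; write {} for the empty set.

{1, 2, 4, 5, 8, 9, 11, 12, 14, 16, 18}

P △ S = {1, 2, 4, 5, 8, 9, 12, 14, 18}
(P △ S) ∪ R = {1, 2, 4, 5, 6, 8, 9, 11, 12, 14, 16, 18}
P ∪ S = {1, 2, 3, 4, 5, 8, 9, 11, 12, 14, 15, 16, 17, 18}
S ∪ (P ∪ S) = {1, 2, 3, 4, 5, 8, 9, 11, 12, 14, 15, 16, 17, 18}
((P △ S) ∪ R) ∩ (S ∪ (P ∪ S)) = {1, 2, 4, 5, 8, 9, 11, 12, 14, 16, 18}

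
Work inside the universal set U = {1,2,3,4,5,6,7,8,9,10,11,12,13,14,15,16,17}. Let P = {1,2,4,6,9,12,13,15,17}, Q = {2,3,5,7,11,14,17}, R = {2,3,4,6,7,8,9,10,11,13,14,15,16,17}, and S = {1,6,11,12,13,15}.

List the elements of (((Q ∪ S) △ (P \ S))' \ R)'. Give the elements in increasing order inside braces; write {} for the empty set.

{1,2,3,4,5,6,7,8,9,10,11,12,13,14,15,16,17}

Q ∪ S = {1,2,3,5,6,7,11,12,13,14,15,17}
P \ S = {2,4,9,17}
(Q ∪ S) △ (P \ S) = {1,3,4,5,6,7,9,11,12,13,14,15}
((Q ∪ S) △ (P \ S))' = {2,8,10,16,17}
((Q ∪ S) △ (P \ S))' \ R = {}
(((Q ∪ S) △ (P \ S))' \ R)' = {1,2,3,4,5,6,7,8,9,10,11,12,13,14,15,16,17}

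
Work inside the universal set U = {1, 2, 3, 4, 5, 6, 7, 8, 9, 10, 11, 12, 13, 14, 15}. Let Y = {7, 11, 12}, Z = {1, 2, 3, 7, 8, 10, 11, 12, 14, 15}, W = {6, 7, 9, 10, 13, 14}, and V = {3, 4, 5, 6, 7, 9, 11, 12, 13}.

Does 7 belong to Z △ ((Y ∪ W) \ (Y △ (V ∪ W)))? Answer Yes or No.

No

7 ∈ Y and 7 ∈ W, so 7 ∈ Y ∪ W
7 ∈ V and 7 ∈ W, so 7 ∈ V ∪ W
7 ∈ Y and 7 ∈ (V ∪ W), so 7 ∉ Y △ (V ∪ W)
7 ∈ (Y ∪ W) and 7 ∉ (Y △ (V ∪ W)), so 7 ∈ (Y ∪ W) \ (Y △ (V ∪ W))
7 ∈ Z and 7 ∈ ((Y ∪ W) \ (Y △ (V ∪ W))), so 7 ∉ Z △ ((Y ∪ W) \ (Y △ (V ∪ W)))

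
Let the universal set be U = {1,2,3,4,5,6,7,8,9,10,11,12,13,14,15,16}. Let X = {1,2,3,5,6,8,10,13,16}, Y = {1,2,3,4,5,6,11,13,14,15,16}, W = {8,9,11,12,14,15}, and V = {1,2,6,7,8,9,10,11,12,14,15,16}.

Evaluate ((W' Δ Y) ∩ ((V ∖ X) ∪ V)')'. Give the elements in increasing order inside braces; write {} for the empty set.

W' = {1,2,3,4,5,6,7,10,13,16}
W' Δ Y = {7,10,11,14,15}
V ∖ X = {7,9,11,12,14,15}
(V ∖ X) ∪ V = {1,2,6,7,8,9,10,11,12,14,15,16}
((V ∖ X) ∪ V)' = {3,4,5,13}
(W' Δ Y) ∩ ((V ∖ X) ∪ V)' = {}
((W' Δ Y) ∩ ((V ∖ X) ∪ V)')' = {1,2,3,4,5,6,7,8,9,10,11,12,13,14,15,16}

{1,2,3,4,5,6,7,8,9,10,11,12,13,14,15,16}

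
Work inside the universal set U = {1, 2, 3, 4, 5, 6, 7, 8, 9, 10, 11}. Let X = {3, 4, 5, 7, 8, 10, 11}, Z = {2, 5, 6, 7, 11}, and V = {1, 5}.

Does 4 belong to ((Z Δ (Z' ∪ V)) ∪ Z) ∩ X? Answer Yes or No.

4 ∉ Z, so 4 ∈ Z'
4 ∈ Z' and 4 ∉ V, so 4 ∈ Z' ∪ V
4 ∉ Z and 4 ∈ (Z' ∪ V), so 4 ∈ Z Δ (Z' ∪ V)
4 ∈ (Z Δ (Z' ∪ V)) and 4 ∉ Z, so 4 ∈ (Z Δ (Z' ∪ V)) ∪ Z
4 ∈ ((Z Δ (Z' ∪ V)) ∪ Z) and 4 ∈ X, so 4 ∈ ((Z Δ (Z' ∪ V)) ∪ Z) ∩ X

Yes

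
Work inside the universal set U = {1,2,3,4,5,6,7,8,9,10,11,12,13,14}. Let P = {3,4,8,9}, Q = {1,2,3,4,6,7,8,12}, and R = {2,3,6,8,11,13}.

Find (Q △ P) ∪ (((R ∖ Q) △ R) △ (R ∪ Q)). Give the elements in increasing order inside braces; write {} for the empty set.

{1,2,4,6,7,9,11,12,13}

Q △ P = {1,2,6,7,9,12}
R ∖ Q = {11,13}
(R ∖ Q) △ R = {2,3,6,8}
R ∪ Q = {1,2,3,4,6,7,8,11,12,13}
((R ∖ Q) △ R) △ (R ∪ Q) = {1,4,7,11,12,13}
(Q △ P) ∪ (((R ∖ Q) △ R) △ (R ∪ Q)) = {1,2,4,6,7,9,11,12,13}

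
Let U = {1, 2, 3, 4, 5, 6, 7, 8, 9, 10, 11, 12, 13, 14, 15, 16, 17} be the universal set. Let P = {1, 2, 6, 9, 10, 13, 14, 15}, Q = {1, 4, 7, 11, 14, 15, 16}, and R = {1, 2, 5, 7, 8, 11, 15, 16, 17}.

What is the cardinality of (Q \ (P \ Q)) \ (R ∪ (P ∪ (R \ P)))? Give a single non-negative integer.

P \ Q = {2, 6, 9, 10, 13}
Q \ (P \ Q) = {1, 4, 7, 11, 14, 15, 16}
R \ P = {5, 7, 8, 11, 16, 17}
P ∪ (R \ P) = {1, 2, 5, 6, 7, 8, 9, 10, 11, 13, 14, 15, 16, 17}
R ∪ (P ∪ (R \ P)) = {1, 2, 5, 6, 7, 8, 9, 10, 11, 13, 14, 15, 16, 17}
(Q \ (P \ Q)) \ (R ∪ (P ∪ (R \ P))) = {4}
|(Q \ (P \ Q)) \ (R ∪ (P ∪ (R \ P)))| = 1

1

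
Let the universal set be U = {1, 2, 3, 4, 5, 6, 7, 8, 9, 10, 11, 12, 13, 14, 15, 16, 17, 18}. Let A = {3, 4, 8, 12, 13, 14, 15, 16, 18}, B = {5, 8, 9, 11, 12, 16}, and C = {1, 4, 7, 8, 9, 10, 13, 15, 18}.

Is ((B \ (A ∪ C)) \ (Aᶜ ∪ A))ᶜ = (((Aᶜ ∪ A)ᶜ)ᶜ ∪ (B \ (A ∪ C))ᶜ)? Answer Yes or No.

A ∪ C = {1, 3, 4, 7, 8, 9, 10, 12, 13, 14, 15, 16, 18}
B \ (A ∪ C) = {5, 11}
Aᶜ = {1, 2, 5, 6, 7, 9, 10, 11, 17}
Aᶜ ∪ A = {1, 2, 3, 4, 5, 6, 7, 8, 9, 10, 11, 12, 13, 14, 15, 16, 17, 18}
(B \ (A ∪ C)) \ (Aᶜ ∪ A) = {}
((B \ (A ∪ C)) \ (Aᶜ ∪ A))ᶜ = {1, 2, 3, 4, 5, 6, 7, 8, 9, 10, 11, 12, 13, 14, 15, 16, 17, 18}
(Aᶜ ∪ A)ᶜ = {}
((Aᶜ ∪ A)ᶜ)ᶜ = {1, 2, 3, 4, 5, 6, 7, 8, 9, 10, 11, 12, 13, 14, 15, 16, 17, 18}
(B \ (A ∪ C))ᶜ = {1, 2, 3, 4, 6, 7, 8, 9, 10, 12, 13, 14, 15, 16, 17, 18}
((Aᶜ ∪ A)ᶜ)ᶜ ∪ (B \ (A ∪ C))ᶜ = {1, 2, 3, 4, 5, 6, 7, 8, 9, 10, 11, 12, 13, 14, 15, 16, 17, 18}
Both equal {1, 2, 3, 4, 5, 6, 7, 8, 9, 10, 11, 12, 13, 14, 15, 16, 17, 18}, so ((B \ (A ∪ C)) \ (Aᶜ ∪ A))ᶜ = ((Aᶜ ∪ A)ᶜ)ᶜ ∪ (B \ (A ∪ C))ᶜ.

Yes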